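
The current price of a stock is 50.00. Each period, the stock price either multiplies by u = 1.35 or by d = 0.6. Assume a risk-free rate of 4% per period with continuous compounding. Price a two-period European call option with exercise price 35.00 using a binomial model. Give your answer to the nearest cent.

Risk-neutral probability p = (e^0.04 − 0.6)/(1.35 − 0.6) = 0.4408/0.7500 = 0.5877
Terminal stock prices: S_uu = 91.13, S_ud = 40.5, S_dd = 18
Terminal payoffs (S − K): max(56.13, 0) = 56.13, max(5.5, 0) = 5.5, max(-17, 0) = 0
Node u (S = 67.5): V_u = e^(−0.04)·[0.5877·56.1250 + 0.4123·5.5000] = 33.8724
Node d (S = 30): V_d = e^(−0.04)·[0.5877·5.5000 + 0.4123·0.0000] = 3.1059
Node 0 (S = 50): V_0 = e^(−0.04)·[0.5877·33.8724 + 0.4123·3.1059] = 20.3580

20.36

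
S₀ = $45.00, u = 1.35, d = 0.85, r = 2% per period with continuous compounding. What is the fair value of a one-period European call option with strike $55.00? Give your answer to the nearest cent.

Risk-neutral probability p = (e^0.02 − 0.85)/(1.35 − 0.85) = 0.1702/0.5000 = 0.3404
Terminal stock prices: S_u = 60.75, S_d = 38.25
Terminal payoffs (S − K): max(5.75, 0) = 5.75, max(-16.75, 0) = 0
Node 0 (S = 45): V_0 = e^(−0.02)·[0.3404·5.7500 + 0.6596·0.0000] = 1.9186

$1.92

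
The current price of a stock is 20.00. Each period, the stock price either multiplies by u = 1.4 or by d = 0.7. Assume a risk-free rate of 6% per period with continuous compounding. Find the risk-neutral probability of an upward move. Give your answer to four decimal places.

p = 0.5169

Risk-neutral probability p = (e^0.06 − 0.7)/(1.4 − 0.7) = 0.3618/0.7000 = 0.5169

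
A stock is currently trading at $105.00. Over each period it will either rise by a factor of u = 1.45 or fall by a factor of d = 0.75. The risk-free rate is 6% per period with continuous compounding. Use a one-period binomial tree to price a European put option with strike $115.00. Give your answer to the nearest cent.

$18.93

Risk-neutral probability p = (e^0.06 − 0.75)/(1.45 − 0.75) = 0.3118/0.7000 = 0.4455
Terminal stock prices: S_u = 152.2, S_d = 78.75
Terminal payoffs (K − S): max(-37.25, 0) = 0, max(36.25, 0) = 36.25
Node 0 (S = 105): V_0 = e^(−0.06)·[0.4455·0.0000 + 0.5545·36.2500] = 18.9307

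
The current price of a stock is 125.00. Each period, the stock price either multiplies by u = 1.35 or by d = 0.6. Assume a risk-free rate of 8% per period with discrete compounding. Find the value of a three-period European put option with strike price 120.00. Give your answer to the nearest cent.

15.15

Risk-neutral probability p = (1 + 0.08 − 0.6)/(1.35 − 0.6) = 0.4800/0.7500 = 0.6400
Terminal stock prices: S_uuu = 307.5, S_uud = 136.7, S_udd = 60.75, S_ddd = 27
Terminal payoffs (K − S): max(-187.5, 0) = 0, max(-16.69, 0) = 0, max(59.25, 0) = 59.25, max(93, 0) = 93
Node uu (S = 227.8): V_uu = 1/1.08·[0.6400·0.0000 + 0.3600·0.0000] = 0.0000
Node ud (S = 101.2): V_ud = 1/1.08·[0.6400·0.0000 + 0.3600·59.2500] = 19.7500
Node dd (S = 45): V_dd = 1/1.08·[0.6400·59.2500 + 0.3600·93.0000] = 66.1111
Node u (S = 168.8): V_u = 1/1.08·[0.6400·0.0000 + 0.3600·19.7500] = 6.5833
Node d (S = 75): V_d = 1/1.08·[0.6400·19.7500 + 0.3600·66.1111] = 33.7407
Node 0 (S = 125): V_0 = 1/1.08·[0.6400·6.5833 + 0.3600·33.7407] = 15.1481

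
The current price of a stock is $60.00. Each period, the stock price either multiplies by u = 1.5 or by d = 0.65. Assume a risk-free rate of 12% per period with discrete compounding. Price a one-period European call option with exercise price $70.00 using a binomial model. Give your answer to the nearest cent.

$9.87

Risk-neutral probability p = (1 + 0.12 − 0.65)/(1.5 − 0.65) = 0.4700/0.8500 = 0.5529
Terminal stock prices: S_u = 90, S_d = 39
Terminal payoffs (S − K): max(20, 0) = 20, max(-31, 0) = 0
Node 0 (S = 60): V_0 = 1/1.12·[0.5529·20.0000 + 0.4471·0.0000] = 9.8739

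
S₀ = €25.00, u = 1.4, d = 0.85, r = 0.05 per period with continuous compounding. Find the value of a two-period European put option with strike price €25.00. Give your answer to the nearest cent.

€2.52

Risk-neutral probability p = (e^0.05 − 0.85)/(1.4 − 0.85) = 0.2013/0.5500 = 0.3659
Terminal stock prices: S_uu = 49, S_ud = 29.75, S_dd = 18.06
Terminal payoffs (K − S): max(-24, 0) = 0, max(-4.75, 0) = 0, max(6.938, 0) = 6.938
Node u (S = 35): V_u = e^(−0.05)·[0.3659·0.0000 + 0.6341·0.0000] = 0.0000
Node d (S = 21.25): V_d = e^(−0.05)·[0.3659·0.0000 + 0.6341·6.9375] = 4.1842
Node 0 (S = 25): V_0 = e^(−0.05)·[0.3659·0.0000 + 0.6341·4.1842] = 2.5236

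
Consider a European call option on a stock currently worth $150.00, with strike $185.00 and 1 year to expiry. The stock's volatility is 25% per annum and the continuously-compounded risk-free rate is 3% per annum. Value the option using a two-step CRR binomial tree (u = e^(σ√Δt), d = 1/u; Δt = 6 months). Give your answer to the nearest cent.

$6.90

CRR parameters: u = e^(σ√Δt) = e^(0.25·√0.5) = 1.1934, d = 1/u = 0.8380
Per-period rate: rΔt = 0.03·0.5 = 0.015, so R = e^0.015 = 1.0151
Risk-neutral probability p = (e^0.015 − 0.8380)/(1.1934 − 0.8380) = 0.1771/0.3554 = 0.4984
Terminal stock prices: S_uu = 213.6, S_ud = 150, S_dd = 105.3
Terminal payoffs (S − K): max(28.62, 0) = 28.62, max(-35, 0) = 0, max(-79.67, 0) = 0
Node u (S = 179): V_u = e^(−0.015)·[0.4984·28.6179 + 0.5016·0.0000] = 14.0521
Node d (S = 125.7): V_d = e^(−0.015)·[0.4984·0.0000 + 0.5016·0.0000] = 0.0000
Node 0 (S = 150): V_0 = e^(−0.015)·[0.4984·14.0521 + 0.5016·0.0000] = 6.8999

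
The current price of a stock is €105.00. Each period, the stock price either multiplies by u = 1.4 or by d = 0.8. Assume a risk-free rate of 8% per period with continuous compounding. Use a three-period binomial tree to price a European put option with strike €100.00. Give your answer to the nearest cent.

Risk-neutral probability p = (e^0.08 − 0.8)/(1.4 − 0.8) = 0.2833/0.6000 = 0.4721
Terminal stock prices: S_uuu = 288.1, S_uud = 164.6, S_udd = 94.08, S_ddd = 53.76
Terminal payoffs (K − S): max(-188.1, 0) = 0, max(-64.64, 0) = 0, max(5.92, 0) = 5.92, max(46.24, 0) = 46.24
Node uu (S = 205.8): V_uu = e^(−0.08)·[0.4721·0.0000 + 0.5279·0.0000] = 0.0000
Node ud (S = 117.6): V_ud = e^(−0.08)·[0.4721·0.0000 + 0.5279·5.9200] = 2.8846
Node dd (S = 67.2): V_dd = e^(−0.08)·[0.4721·5.9200 + 0.5279·46.2400] = 25.1116
Node u (S = 147): V_u = e^(−0.08)·[0.4721·0.0000 + 0.5279·2.8846] = 1.4056
Node d (S = 84): V_d = e^(−0.08)·[0.4721·2.8846 + 0.5279·25.1116] = 13.4934
Node 0 (S = 105): V_0 = e^(−0.08)·[0.4721·1.4056 + 0.5279·13.4934] = 7.1876

€7.19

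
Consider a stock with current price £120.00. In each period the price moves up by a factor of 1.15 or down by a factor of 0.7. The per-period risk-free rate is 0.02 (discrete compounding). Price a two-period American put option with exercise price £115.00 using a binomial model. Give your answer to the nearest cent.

£12.41

Risk-neutral probability p = (1 + 0.02 − 0.7)/(1.15 − 0.7) = 0.3200/0.4500 = 0.7111
Terminal stock prices: S_uu = 158.7, S_ud = 96.6, S_dd = 58.8
Terminal payoffs (K − S): max(-43.7, 0) = 0, max(18.4, 0) = 18.4, max(56.2, 0) = 56.2
Node u (S = 138): continuation = 1/1.02·[0.7111·0.0000 + 0.2889·18.4000] = 5.2113; exercise value = 0.0000 ≤ continuation, so V_u = 5.2113
Node d (S = 84): continuation = 1/1.02·[0.7111·18.4000 + 0.2889·56.2000] = 28.7451; exercise value = 31.0000 > continuation, so V_d = 31.0000 (exercise)
Node 0 (S = 120): continuation = 1/1.02·[0.7111·5.2113 + 0.2889·31.0000] = 12.4131; exercise value = 0.0000 ≤ continuation, so V_0 = 12.4131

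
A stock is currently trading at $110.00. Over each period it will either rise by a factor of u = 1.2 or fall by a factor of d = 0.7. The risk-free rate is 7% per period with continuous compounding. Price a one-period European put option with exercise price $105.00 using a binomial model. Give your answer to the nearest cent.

Risk-neutral probability p = (e^0.07 − 0.7)/(1.2 − 0.7) = 0.3725/0.5000 = 0.7450
Terminal stock prices: S_u = 132, S_d = 77
Terminal payoffs (K − S): max(-27, 0) = 0, max(28, 0) = 28
Node 0 (S = 110): V_0 = e^(−0.07)·[0.7450·0.0000 + 0.2550·28.0000] = 6.6569

$6.66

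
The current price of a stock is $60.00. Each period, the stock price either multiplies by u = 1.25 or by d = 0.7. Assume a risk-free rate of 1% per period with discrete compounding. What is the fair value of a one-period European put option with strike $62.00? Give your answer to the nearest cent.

$8.64

Risk-neutral probability p = (1 + 0.01 − 0.7)/(1.25 − 0.7) = 0.3100/0.5500 = 0.5636
Terminal stock prices: S_u = 75, S_d = 42
Terminal payoffs (K − S): max(-13, 0) = 0, max(20, 0) = 20
Node 0 (S = 60): V_0 = 1/1.01·[0.5636·0.0000 + 0.4364·20.0000] = 8.6409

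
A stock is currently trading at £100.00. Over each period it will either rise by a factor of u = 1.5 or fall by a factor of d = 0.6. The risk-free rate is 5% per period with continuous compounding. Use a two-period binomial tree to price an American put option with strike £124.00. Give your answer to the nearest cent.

Risk-neutral probability p = (e^0.05 − 0.6)/(1.5 − 0.6) = 0.4513/0.9000 = 0.5014
Terminal stock prices: S_uu = 225, S_ud = 90, S_dd = 36
Terminal payoffs (K − S): max(-101, 0) = 0, max(34, 0) = 34, max(88, 0) = 88
Node u (S = 150): continuation = e^(−0.05)·[0.5014·0.0000 + 0.4986·34.0000] = 16.1252; exercise value = 0.0000 ≤ continuation, so V_u = 16.1252
Node d (S = 60): continuation = e^(−0.05)·[0.5014·34.0000 + 0.4986·88.0000] = 57.9524; exercise value = 64.0000 > continuation, so V_d = 64.0000 (exercise)
Node 0 (S = 100): continuation = e^(−0.05)·[0.5014·16.1252 + 0.4986·64.0000] = 38.0444; exercise value = 24.0000 ≤ continuation, so V_0 = 38.0444

£38.04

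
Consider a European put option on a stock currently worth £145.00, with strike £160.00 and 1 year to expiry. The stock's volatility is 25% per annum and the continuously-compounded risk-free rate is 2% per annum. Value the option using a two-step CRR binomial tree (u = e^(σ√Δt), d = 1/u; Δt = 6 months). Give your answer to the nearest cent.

CRR parameters: u = e^(σ√Δt) = e^(0.25·√0.5) = 1.1934, d = 1/u = 0.8380
Per-period rate: rΔt = 0.02·0.5 = 0.01, so R = e^0.01 = 1.0101
Risk-neutral probability p = (e^0.01 − 0.8380)/(1.1934 − 0.8380) = 0.1721/0.3554 = 0.4842
Terminal stock prices: S_uu = 206.5, S_ud = 145, S_dd = 101.8
Terminal payoffs (K − S): max(-46.5, 0) = 0, max(15, 0) = 15, max(58.18, 0) = 58.18
Node u (S = 173): V_u = e^(−0.01)·[0.4842·0.0000 + 0.5158·15.0000] = 7.6600
Node d (S = 121.5): V_d = e^(−0.01)·[0.4842·15.0000 + 0.5158·58.1827] = 36.9028
Node 0 (S = 145): V_0 = e^(−0.01)·[0.4842·7.6600 + 0.5158·36.9028] = 22.5172

£22.52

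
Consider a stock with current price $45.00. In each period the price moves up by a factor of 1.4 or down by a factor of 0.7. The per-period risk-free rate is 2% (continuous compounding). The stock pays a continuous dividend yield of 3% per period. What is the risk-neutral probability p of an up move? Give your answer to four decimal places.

p = 0.4144

Per-period risk-free factor R = e^0.02 = 1.0202; dividend-adjusted growth = e^(0.02−0.03) = 0.9900.
Risk-neutral probability p = (0.9900 − 0.7)/(1.4 − 0.7) = 0.2900/0.7000 = 0.4144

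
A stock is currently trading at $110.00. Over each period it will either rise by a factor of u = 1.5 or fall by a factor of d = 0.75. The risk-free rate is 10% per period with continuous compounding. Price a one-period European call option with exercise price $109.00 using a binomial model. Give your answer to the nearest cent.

Risk-neutral probability p = (e^0.1 − 0.75)/(1.5 − 0.75) = 0.3552/0.7500 = 0.4736
Terminal stock prices: S_u = 165, S_d = 82.5
Terminal payoffs (S − K): max(56, 0) = 56, max(-26.5, 0) = 0
Node 0 (S = 110): V_0 = e^(−0.1)·[0.4736·56.0000 + 0.5264·0.0000] = 23.9958

$24.00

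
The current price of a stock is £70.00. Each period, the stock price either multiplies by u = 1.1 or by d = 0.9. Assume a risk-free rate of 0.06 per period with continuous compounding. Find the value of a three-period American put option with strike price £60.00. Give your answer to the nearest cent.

£0.11

Risk-neutral probability p = (e^0.06 − 0.9)/(1.1 − 0.9) = 0.1618/0.2000 = 0.8092
Terminal stock prices: S_uuu = 93.17, S_uud = 76.23, S_udd = 62.37, S_ddd = 51.03
Terminal payoffs (K − S): max(-33.17, 0) = 0, max(-16.23, 0) = 0, max(-2.37, 0) = 0, max(8.97, 0) = 8.97
Node uu (S = 84.7): continuation = e^(−0.06)·[0.8092·0.0000 + 0.1908·0.0000] = 0.0000; exercise value = 0.0000 ≤ continuation, so V_uu = 0.0000
Node ud (S = 69.3): continuation = e^(−0.06)·[0.8092·0.0000 + 0.1908·0.0000] = 0.0000; exercise value = 0.0000 ≤ continuation, so V_ud = 0.0000
Node dd (S = 56.7): continuation = e^(−0.06)·[0.8092·0.0000 + 0.1908·8.9700] = 1.6120; exercise value = 3.3000 > continuation, so V_dd = 3.3000 (exercise)
Node u (S = 77): continuation = e^(−0.06)·[0.8092·0.0000 + 0.1908·0.0000] = 0.0000; exercise value = 0.0000 ≤ continuation, so V_u = 0.0000
Node d (S = 63): continuation = e^(−0.06)·[0.8092·0.0000 + 0.1908·3.3000] = 0.5930; exercise value = 0.0000 ≤ continuation, so V_d = 0.5930
Node 0 (S = 70): continuation = e^(−0.06)·[0.8092·0.0000 + 0.1908·0.5930] = 0.1066; exercise value = 0.0000 ≤ continuation, so V_0 = 0.1066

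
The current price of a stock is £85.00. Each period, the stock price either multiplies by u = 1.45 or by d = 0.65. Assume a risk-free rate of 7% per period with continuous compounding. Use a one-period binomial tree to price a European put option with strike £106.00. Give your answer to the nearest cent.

Risk-neutral probability p = (e^0.07 − 0.65)/(1.45 − 0.65) = 0.4225/0.8000 = 0.5281
Terminal stock prices: S_u = 123.2, S_d = 55.25
Terminal payoffs (K − S): max(-17.25, 0) = 0, max(50.75, 0) = 50.75
Node 0 (S = 85): V_0 = e^(−0.07)·[0.5281·0.0000 + 0.4719·50.7500] = 22.3282

£22.33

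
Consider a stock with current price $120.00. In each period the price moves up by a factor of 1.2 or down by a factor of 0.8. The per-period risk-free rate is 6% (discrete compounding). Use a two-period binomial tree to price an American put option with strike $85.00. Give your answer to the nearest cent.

Risk-neutral probability p = (1 + 0.06 − 0.8)/(1.2 − 0.8) = 0.2600/0.4000 = 0.6500
Terminal stock prices: S_uu = 172.8, S_ud = 115.2, S_dd = 76.8
Terminal payoffs (K − S): max(-87.8, 0) = 0, max(-30.2, 0) = 0, max(8.2, 0) = 8.2
Node u (S = 144): continuation = 1/1.06·[0.6500·0.0000 + 0.3500·0.0000] = 0.0000; exercise value = 0.0000 ≤ continuation, so V_u = 0.0000
Node d (S = 96): continuation = 1/1.06·[0.6500·0.0000 + 0.3500·8.2000] = 2.7075; exercise value = 0.0000 ≤ continuation, so V_d = 2.7075
Node 0 (S = 120): continuation = 1/1.06·[0.6500·0.0000 + 0.3500·2.7075] = 0.8940; exercise value = 0.0000 ≤ continuation, so V_0 = 0.8940

$0.89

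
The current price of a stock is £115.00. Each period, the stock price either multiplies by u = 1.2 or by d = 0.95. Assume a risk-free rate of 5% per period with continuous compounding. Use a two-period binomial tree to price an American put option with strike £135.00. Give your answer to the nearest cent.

Risk-neutral probability p = (e^0.05 − 0.95)/(1.2 − 0.95) = 0.1013/0.2500 = 0.4051
Terminal stock prices: S_uu = 165.6, S_ud = 131.1, S_dd = 103.8
Terminal payoffs (K − S): max(-30.6, 0) = 0, max(3.9, 0) = 3.9, max(31.21, 0) = 31.21
Node u (S = 138): continuation = e^(−0.05)·[0.4051·0.0000 + 0.5949·3.9000] = 2.2070; exercise value = 0.0000 ≤ continuation, so V_u = 2.2070
Node d (S = 109.2): continuation = e^(−0.05)·[0.4051·3.9000 + 0.5949·31.2125] = 19.1660; exercise value = 25.7500 > continuation, so V_d = 25.7500 (exercise)
Node 0 (S = 115): continuation = e^(−0.05)·[0.4051·2.2070 + 0.5949·25.7500] = 15.4224; exercise value = 20.0000 > continuation, so V_0 = 20.0000 (exercise)

£20.00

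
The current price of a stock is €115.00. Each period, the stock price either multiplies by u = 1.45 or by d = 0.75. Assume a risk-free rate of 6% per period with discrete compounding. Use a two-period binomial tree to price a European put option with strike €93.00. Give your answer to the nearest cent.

€7.82

Risk-neutral probability p = (1 + 0.06 − 0.75)/(1.45 − 0.75) = 0.3100/0.7000 = 0.4429
Terminal stock prices: S_uu = 241.8, S_ud = 125.1, S_dd = 64.69
Terminal payoffs (K − S): max(-148.8, 0) = 0, max(-32.06, 0) = 0, max(28.31, 0) = 28.31
Node u (S = 166.8): V_u = 1/1.06·[0.4429·0.0000 + 0.5571·0.0000] = 0.0000
Node d (S = 86.25): V_d = 1/1.06·[0.4429·0.0000 + 0.5571·28.3125] = 14.8812
Node 0 (S = 115): V_0 = 1/1.06·[0.4429·0.0000 + 0.5571·14.8812] = 7.8217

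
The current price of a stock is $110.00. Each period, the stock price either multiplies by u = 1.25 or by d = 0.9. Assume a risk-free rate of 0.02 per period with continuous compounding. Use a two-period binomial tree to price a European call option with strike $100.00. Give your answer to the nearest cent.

$18.44

Risk-neutral probability p = (e^0.02 − 0.9)/(1.25 − 0.9) = 0.1202/0.3500 = 0.3434
Terminal stock prices: S_uu = 171.9, S_ud = 123.8, S_dd = 89.1
Terminal payoffs (S − K): max(71.88, 0) = 71.88, max(23.75, 0) = 23.75, max(-10.9, 0) = 0
Node u (S = 137.5): V_u = e^(−0.02)·[0.3434·71.8750 + 0.6566·23.7500] = 39.4801
Node d (S = 99): V_d = e^(−0.02)·[0.3434·23.7500 + 0.6566·0.0000] = 7.9950
Node 0 (S = 110): V_0 = e^(−0.02)·[0.3434·39.4801 + 0.6566·7.9950] = 18.4356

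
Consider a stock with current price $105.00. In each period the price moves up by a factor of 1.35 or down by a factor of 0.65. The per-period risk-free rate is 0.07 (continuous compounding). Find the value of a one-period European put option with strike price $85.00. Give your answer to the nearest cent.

Risk-neutral probability p = (e^0.07 − 0.65)/(1.35 − 0.65) = 0.4225/0.7000 = 0.6036
Terminal stock prices: S_u = 141.8, S_d = 68.25
Terminal payoffs (K − S): max(-56.75, 0) = 0, max(16.75, 0) = 16.75
Node 0 (S = 105): V_0 = e^(−0.07)·[0.6036·0.0000 + 0.3964·16.7500] = 6.1911

$6.19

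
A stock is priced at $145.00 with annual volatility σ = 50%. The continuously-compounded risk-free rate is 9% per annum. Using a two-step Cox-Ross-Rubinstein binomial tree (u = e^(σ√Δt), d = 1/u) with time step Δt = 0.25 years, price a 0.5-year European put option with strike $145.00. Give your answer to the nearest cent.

$14.59

CRR parameters: u = e^(σ√Δt) = e^(0.5·√0.25) = 1.2840, d = 1/u = 0.7788
Per-period rate: rΔt = 0.09·0.25 = 0.0225, so R = e^0.0225 = 1.0228
Risk-neutral probability p = (e^0.0225 − 0.7788)/(1.2840 − 0.7788) = 0.2440/0.5052 = 0.4829
Terminal stock prices: S_uu = 239.1, S_ud = 145, S_dd = 87.95
Terminal payoffs (K − S): max(-94.06, 0) = 0, max(0, 0) = 0, max(57.05, 0) = 57.05
Node u (S = 186.2): V_u = e^(−0.0225)·[0.4829·0.0000 + 0.5171·0.0000] = 0.0000
Node d (S = 112.9): V_d = e^(−0.0225)·[0.4829·0.0000 + 0.5171·57.0531] = 28.8478
Node 0 (S = 145): V_0 = e^(−0.0225)·[0.4829·0.0000 + 0.5171·28.8478] = 14.5864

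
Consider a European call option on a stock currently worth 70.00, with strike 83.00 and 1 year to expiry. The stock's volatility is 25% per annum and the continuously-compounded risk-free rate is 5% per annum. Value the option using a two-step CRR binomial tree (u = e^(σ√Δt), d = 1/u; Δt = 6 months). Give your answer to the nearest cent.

4.41

CRR parameters: u = e^(σ√Δt) = e^(0.25·√0.5) = 1.1934, d = 1/u = 0.8380
Per-period rate: rΔt = 0.05·0.5 = 0.025, so R = e^0.025 = 1.0253
Risk-neutral probability p = (e^0.025 − 0.8380)/(1.1934 − 0.8380) = 0.1873/0.3554 = 0.5272
Terminal stock prices: S_uu = 99.69, S_ud = 70, S_dd = 49.15
Terminal payoffs (S − K): max(16.69, 0) = 16.69, max(-13, 0) = 0, max(-33.85, 0) = 0
Node u (S = 83.54): V_u = e^(−0.025)·[0.5272·16.6883 + 0.4728·0.0000] = 8.5801
Node d (S = 58.66): V_d = e^(−0.025)·[0.5272·0.0000 + 0.4728·0.0000] = 0.0000
Node 0 (S = 70): V_0 = e^(−0.025)·[0.5272·8.5801 + 0.4728·0.0000] = 4.4113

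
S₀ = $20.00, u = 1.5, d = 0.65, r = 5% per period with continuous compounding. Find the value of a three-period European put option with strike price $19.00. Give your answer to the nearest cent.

$3.86

Risk-neutral probability p = (e^0.05 − 0.65)/(1.5 − 0.65) = 0.4013/0.8500 = 0.4721
Terminal stock prices: S_uuu = 67.5, S_uud = 29.25, S_udd = 12.68, S_ddd = 5.492
Terminal payoffs (K − S): max(-48.5, 0) = 0, max(-10.25, 0) = 0, max(6.325, 0) = 6.325, max(13.51, 0) = 13.51
Node uu (S = 45): V_uu = e^(−0.05)·[0.4721·0.0000 + 0.5279·0.0000] = 0.0000
Node ud (S = 19.5): V_ud = e^(−0.05)·[0.4721·0.0000 + 0.5279·6.3250] = 3.1762
Node dd (S = 8.45): V_dd = e^(−0.05)·[0.4721·6.3250 + 0.5279·13.5075] = 9.6234
Node u (S = 30): V_u = e^(−0.05)·[0.4721·0.0000 + 0.5279·3.1762] = 1.5950
Node d (S = 13): V_d = e^(−0.05)·[0.4721·3.1762 + 0.5279·9.6234] = 6.2589
Node 0 (S = 20): V_0 = e^(−0.05)·[0.4721·1.5950 + 0.5279·6.2589] = 3.8593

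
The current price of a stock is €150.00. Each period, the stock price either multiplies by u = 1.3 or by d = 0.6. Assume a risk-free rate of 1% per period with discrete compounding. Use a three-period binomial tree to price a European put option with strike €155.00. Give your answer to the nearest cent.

€34.48

Risk-neutral probability p = (1 + 0.01 − 0.6)/(1.3 − 0.6) = 0.4100/0.7000 = 0.5857
Terminal stock prices: S_uuu = 329.6, S_uud = 152.1, S_udd = 70.2, S_ddd = 32.4
Terminal payoffs (K − S): max(-174.6, 0) = 0, max(2.9, 0) = 2.9, max(84.8, 0) = 84.8, max(122.6, 0) = 122.6
Node uu (S = 253.5): V_uu = 1/1.01·[0.5857·0.0000 + 0.4143·2.9000] = 1.1895
Node ud (S = 117): V_ud = 1/1.01·[0.5857·2.9000 + 0.4143·84.8000] = 36.4653
Node dd (S = 54): V_dd = 1/1.01·[0.5857·84.8000 + 0.4143·122.6000] = 99.4653
Node u (S = 195): V_u = 1/1.01·[0.5857·1.1895 + 0.4143·36.4653] = 15.6473
Node d (S = 90): V_d = 1/1.01·[0.5857·36.4653 + 0.4143·99.4653] = 61.9459
Node 0 (S = 150): V_0 = 1/1.01·[0.5857·15.6473 + 0.4143·61.9459] = 34.4833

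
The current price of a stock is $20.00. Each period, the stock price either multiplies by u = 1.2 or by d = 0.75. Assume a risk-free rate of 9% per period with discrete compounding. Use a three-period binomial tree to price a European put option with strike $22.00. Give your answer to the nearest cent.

Risk-neutral probability p = (1 + 0.09 − 0.75)/(1.2 − 0.75) = 0.3400/0.4500 = 0.7556
Terminal stock prices: S_uuu = 34.56, S_uud = 21.6, S_udd = 13.5, S_ddd = 8.438
Terminal payoffs (K − S): max(-12.56, 0) = 0, max(0.4, 0) = 0.4, max(8.5, 0) = 8.5, max(13.56, 0) = 13.56
Node uu (S = 28.8): V_uu = 1/1.09·[0.7556·0.0000 + 0.2444·0.4000] = 0.0897
Node ud (S = 18): V_ud = 1/1.09·[0.7556·0.4000 + 0.2444·8.5000] = 2.1835
Node dd (S = 11.25): V_dd = 1/1.09·[0.7556·8.5000 + 0.2444·13.5625] = 8.9335
Node u (S = 24): V_u = 1/1.09·[0.7556·0.0897 + 0.2444·2.1835] = 0.5519
Node d (S = 15): V_d = 1/1.09·[0.7556·2.1835 + 0.2444·8.9335] = 3.5170
Node 0 (S = 20): V_0 = 1/1.09·[0.7556·0.5519 + 0.2444·3.5170] = 1.1712

$1.17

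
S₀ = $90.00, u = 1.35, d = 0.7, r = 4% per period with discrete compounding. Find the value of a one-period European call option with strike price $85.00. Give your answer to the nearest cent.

Risk-neutral probability p = (1 + 0.04 − 0.7)/(1.35 − 0.7) = 0.3400/0.6500 = 0.5231
Terminal stock prices: S_u = 121.5, S_d = 63
Terminal payoffs (S − K): max(36.5, 0) = 36.5, max(-22, 0) = 0
Node 0 (S = 90): V_0 = 1/1.04·[0.5231·36.5000 + 0.4769·0.0000] = 18.3580

$18.36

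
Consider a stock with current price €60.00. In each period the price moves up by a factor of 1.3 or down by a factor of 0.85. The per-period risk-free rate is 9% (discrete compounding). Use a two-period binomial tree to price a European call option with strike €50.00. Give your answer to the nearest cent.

€19.13

Risk-neutral probability p = (1 + 0.09 − 0.85)/(1.3 − 0.85) = 0.2400/0.4500 = 0.5333
Terminal stock prices: S_uu = 101.4, S_ud = 66.3, S_dd = 43.35
Terminal payoffs (S − K): max(51.4, 0) = 51.4, max(16.3, 0) = 16.3, max(-6.65, 0) = 0
Node u (S = 78): V_u = 1/1.09·[0.5333·51.4000 + 0.4667·16.3000] = 32.1284
Node d (S = 51): V_d = 1/1.09·[0.5333·16.3000 + 0.4667·0.0000] = 7.9755
Node 0 (S = 60): V_0 = 1/1.09·[0.5333·32.1284 + 0.4667·7.9755] = 19.1349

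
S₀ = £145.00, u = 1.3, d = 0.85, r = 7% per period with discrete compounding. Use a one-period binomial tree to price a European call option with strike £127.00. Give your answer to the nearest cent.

Risk-neutral probability p = (1 + 0.07 − 0.85)/(1.3 − 0.85) = 0.2200/0.4500 = 0.4889
Terminal stock prices: S_u = 188.5, S_d = 123.2
Terminal payoffs (S − K): max(61.5, 0) = 61.5, max(-3.75, 0) = 0
Node 0 (S = 145): V_0 = 1/1.07·[0.4889·61.5000 + 0.5111·0.0000] = 28.0997

£28.10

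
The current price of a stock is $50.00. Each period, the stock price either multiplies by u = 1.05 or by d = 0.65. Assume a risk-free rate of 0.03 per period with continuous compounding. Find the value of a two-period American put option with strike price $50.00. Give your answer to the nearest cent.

Risk-neutral probability p = (e^0.03 − 0.65)/(1.05 − 0.65) = 0.3805/0.4000 = 0.9511
Terminal stock prices: S_uu = 55.12, S_ud = 34.12, S_dd = 21.13
Terminal payoffs (K − S): max(-5.125, 0) = 0, max(15.88, 0) = 15.88, max(28.87, 0) = 28.87
Node u (S = 52.5): continuation = e^(−0.03)·[0.9511·0.0000 + 0.0489·15.8750] = 0.7528; exercise value = 0.0000 ≤ continuation, so V_u = 0.7528
Node d (S = 32.5): continuation = e^(−0.03)·[0.9511·15.8750 + 0.0489·28.8750] = 16.0223; exercise value = 17.5000 > continuation, so V_d = 17.5000 (exercise)
Node 0 (S = 50): continuation = e^(−0.03)·[0.9511·0.7528 + 0.0489·17.5000] = 1.5247; exercise value = 0.0000 ≤ continuation, so V_0 = 1.5247

$1.52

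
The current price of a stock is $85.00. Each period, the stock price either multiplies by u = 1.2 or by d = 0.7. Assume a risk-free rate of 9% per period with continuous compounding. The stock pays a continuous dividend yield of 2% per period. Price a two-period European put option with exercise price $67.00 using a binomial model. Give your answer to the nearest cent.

Per-period risk-free factor R = e^0.09 = 1.0942; dividend-adjusted growth = e^(0.09−0.02) = 1.0725.
Risk-neutral probability p = (1.0725 − 0.7)/(1.2 − 0.7) = 0.3725/0.5000 = 0.7450
Terminal stock prices: S_uu = 122.4, S_ud = 71.4, S_dd = 41.65
Terminal payoffs (K − S): max(-55.4, 0) = 0, max(-4.4, 0) = 0, max(25.35, 0) = 25.35
Node u (S = 102): V_u = e^(−0.09)·[0.7450·0.0000 + 0.2550·0.0000] = 0.0000
Node d (S = 59.5): V_d = e^(−0.09)·[0.7450·0.0000 + 0.2550·25.3500] = 5.9075
Node 0 (S = 85): V_0 = e^(−0.09)·[0.7450·0.0000 + 0.2550·5.9075] = 1.3767

$1.38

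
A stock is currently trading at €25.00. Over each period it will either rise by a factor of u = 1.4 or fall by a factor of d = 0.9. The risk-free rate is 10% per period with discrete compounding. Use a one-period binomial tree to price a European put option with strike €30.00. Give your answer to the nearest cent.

Risk-neutral probability p = (1 + 0.1 − 0.9)/(1.4 − 0.9) = 0.2000/0.5000 = 0.4000
Terminal stock prices: S_u = 35, S_d = 22.5
Terminal payoffs (K − S): max(-5, 0) = 0, max(7.5, 0) = 7.5
Node 0 (S = 25): V_0 = 1/1.1·[0.4000·0.0000 + 0.6000·7.5000] = 4.0909

€4.09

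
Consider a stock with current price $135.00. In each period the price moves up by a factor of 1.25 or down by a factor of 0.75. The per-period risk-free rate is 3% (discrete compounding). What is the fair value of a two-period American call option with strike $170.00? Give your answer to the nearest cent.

$12.10

Risk-neutral probability p = (1 + 0.03 − 0.75)/(1.25 − 0.75) = 0.2800/0.5000 = 0.5600
Terminal stock prices: S_uu = 210.9, S_ud = 126.6, S_dd = 75.94
Terminal payoffs (S − K): max(40.94, 0) = 40.94, max(-43.44, 0) = 0, max(-94.06, 0) = 0
Node u (S = 168.8): continuation = 1/1.03·[0.5600·40.9375 + 0.4400·0.0000] = 22.2573; exercise value = 0.0000 ≤ continuation, so V_u = 22.2573
Node d (S = 101.2): continuation = 1/1.03·[0.5600·0.0000 + 0.4400·0.0000] = 0.0000; exercise value = 0.0000 ≤ continuation, so V_d = 0.0000
Node 0 (S = 135): continuation = 1/1.03·[0.5600·22.2573 + 0.4400·0.0000] = 12.1010; exercise value = 0.0000 ≤ continuation, so V_0 = 12.1010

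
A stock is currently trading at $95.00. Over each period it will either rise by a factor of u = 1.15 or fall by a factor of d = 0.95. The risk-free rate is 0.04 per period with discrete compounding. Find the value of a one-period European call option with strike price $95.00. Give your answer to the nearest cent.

$6.17

Risk-neutral probability p = (1 + 0.04 − 0.95)/(1.15 − 0.95) = 0.0900/0.2000 = 0.4500
Terminal stock prices: S_u = 109.2, S_d = 90.25
Terminal payoffs (S − K): max(14.25, 0) = 14.25, max(-4.75, 0) = 0
Node 0 (S = 95): V_0 = 1/1.04·[0.4500·14.2500 + 0.5500·0.0000] = 6.1659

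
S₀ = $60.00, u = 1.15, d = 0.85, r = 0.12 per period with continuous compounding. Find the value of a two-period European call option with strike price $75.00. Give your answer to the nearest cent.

$2.93

Risk-neutral probability p = (e^0.12 − 0.85)/(1.15 − 0.85) = 0.2775/0.3000 = 0.9250
Terminal stock prices: S_uu = 79.35, S_ud = 58.65, S_dd = 43.35
Terminal payoffs (S − K): max(4.35, 0) = 4.35, max(-16.35, 0) = 0, max(-31.65, 0) = 0
Node u (S = 69): V_u = e^(−0.12)·[0.9250·4.3500 + 0.0750·0.0000] = 3.5687
Node d (S = 51): V_d = e^(−0.12)·[0.9250·0.0000 + 0.0750·0.0000] = 0.0000
Node 0 (S = 60): V_0 = e^(−0.12)·[0.9250·3.5687 + 0.0750·0.0000] = 2.9277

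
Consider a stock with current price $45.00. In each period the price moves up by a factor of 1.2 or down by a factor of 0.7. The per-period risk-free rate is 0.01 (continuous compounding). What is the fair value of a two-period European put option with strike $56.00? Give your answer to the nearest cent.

Risk-neutral probability p = (e^0.01 − 0.7)/(1.2 − 0.7) = 0.3101/0.5000 = 0.6201
Terminal stock prices: S_uu = 64.8, S_ud = 37.8, S_dd = 22.05
Terminal payoffs (K − S): max(-8.8, 0) = 0, max(18.2, 0) = 18.2, max(33.95, 0) = 33.95
Node u (S = 54): V_u = e^(−0.01)·[0.6201·0.0000 + 0.3799·18.2000] = 6.8454
Node d (S = 31.5): V_d = e^(−0.01)·[0.6201·18.2000 + 0.3799·33.9500] = 23.9428
Node 0 (S = 45): V_0 = e^(−0.01)·[0.6201·6.8454 + 0.3799·23.9428] = 13.2079

$13.21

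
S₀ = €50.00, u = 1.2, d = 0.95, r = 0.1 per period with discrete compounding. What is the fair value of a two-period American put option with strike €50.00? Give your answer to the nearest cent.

€0.91

Risk-neutral probability p = (1 + 0.1 − 0.95)/(1.2 − 0.95) = 0.1500/0.2500 = 0.6000
Terminal stock prices: S_uu = 72, S_ud = 57, S_dd = 45.12
Terminal payoffs (K − S): max(-22, 0) = 0, max(-7, 0) = 0, max(4.875, 0) = 4.875
Node u (S = 60): continuation = 1/1.1·[0.6000·0.0000 + 0.4000·0.0000] = 0.0000; exercise value = 0.0000 ≤ continuation, so V_u = 0.0000
Node d (S = 47.5): continuation = 1/1.1·[0.6000·0.0000 + 0.4000·4.8750] = 1.7727; exercise value = 2.5000 > continuation, so V_d = 2.5000 (exercise)
Node 0 (S = 50): continuation = 1/1.1·[0.6000·0.0000 + 0.4000·2.5000] = 0.9091; exercise value = 0.0000 ≤ continuation, so V_0 = 0.9091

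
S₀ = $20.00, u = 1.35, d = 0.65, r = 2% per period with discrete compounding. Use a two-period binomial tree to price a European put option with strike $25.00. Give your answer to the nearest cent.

Risk-neutral probability p = (1 + 0.02 − 0.65)/(1.35 − 0.65) = 0.3700/0.7000 = 0.5286
Terminal stock prices: S_uu = 36.45, S_ud = 17.55, S_dd = 8.45
Terminal payoffs (K − S): max(-11.45, 0) = 0, max(7.45, 0) = 7.45, max(16.55, 0) = 16.55
Node u (S = 27): V_u = 1/1.02·[0.5286·0.0000 + 0.4714·7.4500] = 3.4433
Node d (S = 13): V_d = 1/1.02·[0.5286·7.4500 + 0.4714·16.5500] = 11.5098
Node 0 (S = 20): V_0 = 1/1.02·[0.5286·3.4433 + 0.4714·11.5098] = 7.1040

$7.10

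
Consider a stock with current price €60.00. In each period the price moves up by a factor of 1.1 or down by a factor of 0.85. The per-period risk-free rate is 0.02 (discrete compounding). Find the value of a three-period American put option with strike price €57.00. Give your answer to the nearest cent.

€2.57

Risk-neutral probability p = (1 + 0.02 − 0.85)/(1.1 − 0.85) = 0.1700/0.2500 = 0.6800
Terminal stock prices: S_uuu = 79.86, S_uud = 61.71, S_udd = 47.68, S_ddd = 36.85
Terminal payoffs (K − S): max(-22.86, 0) = 0, max(-4.71, 0) = 0, max(9.315, 0) = 9.315, max(20.15, 0) = 20.15
Node uu (S = 72.6): continuation = 1/1.02·[0.6800·0.0000 + 0.3200·0.0000] = 0.0000; exercise value = 0.0000 ≤ continuation, so V_uu = 0.0000
Node ud (S = 56.1): continuation = 1/1.02·[0.6800·0.0000 + 0.3200·9.3150] = 2.9224; exercise value = 0.9000 ≤ continuation, so V_ud = 2.9224
Node dd (S = 43.35): continuation = 1/1.02·[0.6800·9.3150 + 0.3200·20.1525] = 12.5324; exercise value = 13.6500 > continuation, so V_dd = 13.6500 (exercise)
Node u (S = 66): continuation = 1/1.02·[0.6800·0.0000 + 0.3200·2.9224] = 0.9168; exercise value = 0.0000 ≤ continuation, so V_u = 0.9168
Node d (S = 51): continuation = 1/1.02·[0.6800·2.9224 + 0.3200·13.6500] = 6.2306; exercise value = 6.0000 ≤ continuation, so V_d = 6.2306
Node 0 (S = 60): continuation = 1/1.02·[0.6800·0.9168 + 0.3200·6.2306] = 2.5659; exercise value = 0.0000 ≤ continuation, so V_0 = 2.5659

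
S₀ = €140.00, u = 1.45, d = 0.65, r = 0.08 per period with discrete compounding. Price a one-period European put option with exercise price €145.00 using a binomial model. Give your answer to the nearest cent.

€23.12

Risk-neutral probability p = (1 + 0.08 − 0.65)/(1.45 − 0.65) = 0.4300/0.8000 = 0.5375
Terminal stock prices: S_u = 203, S_d = 91
Terminal payoffs (K − S): max(-58, 0) = 0, max(54, 0) = 54
Node 0 (S = 140): V_0 = 1/1.08·[0.5375·0.0000 + 0.4625·54.0000] = 23.1250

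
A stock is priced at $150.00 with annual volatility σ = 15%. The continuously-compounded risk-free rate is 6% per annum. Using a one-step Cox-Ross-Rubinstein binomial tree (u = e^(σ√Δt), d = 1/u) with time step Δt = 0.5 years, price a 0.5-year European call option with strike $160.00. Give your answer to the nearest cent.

$4.06

CRR parameters: u = e^(σ√Δt) = e^(0.15·√0.5) = 1.1119, d = 1/u = 0.8994
Per-period rate: rΔt = 0.06·0.5 = 0.03, so R = e^0.03 = 1.0305
Risk-neutral probability p = (e^0.03 − 0.8994)/(1.1119 − 0.8994) = 0.1311/0.2125 = 0.6168
Terminal stock prices: S_u = 166.8, S_d = 134.9
Terminal payoffs (S − K): max(6.784, 0) = 6.784, max(-25.1, 0) = 0
Node 0 (S = 150): V_0 = e^(−0.03)·[0.6168·6.7843 + 0.3832·0.0000] = 4.0609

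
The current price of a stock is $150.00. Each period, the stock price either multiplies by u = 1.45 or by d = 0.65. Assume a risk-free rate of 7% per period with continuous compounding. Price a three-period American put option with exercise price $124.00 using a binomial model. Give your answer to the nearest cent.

Risk-neutral probability p = (e^0.07 − 0.65)/(1.45 − 0.65) = 0.4225/0.8000 = 0.5281
Terminal stock prices: S_uuu = 457.3, S_uud = 205, S_udd = 91.89, S_ddd = 41.19
Terminal payoffs (K − S): max(-333.3, 0) = 0, max(-80.99, 0) = 0, max(32.11, 0) = 32.11, max(82.81, 0) = 82.81
Node uu (S = 315.4): continuation = e^(−0.07)·[0.5281·0.0000 + 0.4719·0.0000] = 0.0000; exercise value = 0.0000 ≤ continuation, so V_uu = 0.0000
Node ud (S = 141.4): continuation = e^(−0.07)·[0.5281·0.0000 + 0.4719·32.1062] = 14.1256; exercise value = 0.0000 ≤ continuation, so V_ud = 14.1256
Node dd (S = 63.38): continuation = e^(−0.07)·[0.5281·32.1062 + 0.4719·82.8063] = 52.2418; exercise value = 60.6250 > continuation, so V_dd = 60.6250 (exercise)
Node u (S = 217.5): continuation = e^(−0.07)·[0.5281·0.0000 + 0.4719·14.1256] = 6.2147; exercise value = 0.0000 ≤ continuation, so V_u = 6.2147
Node d (S = 97.5): continuation = e^(−0.07)·[0.5281·14.1256 + 0.4719·60.6250] = 33.6287; exercise value = 26.5000 ≤ continuation, so V_d = 33.6287
Node 0 (S = 150): continuation = e^(−0.07)·[0.5281·6.2147 + 0.4719·33.6287] = 17.8557; exercise value = 0.0000 ≤ continuation, so V_0 = 17.8557

$17.86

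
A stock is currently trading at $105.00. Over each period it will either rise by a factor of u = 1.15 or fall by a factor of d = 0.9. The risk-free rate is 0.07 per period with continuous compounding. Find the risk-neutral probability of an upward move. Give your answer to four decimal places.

Risk-neutral probability p = (e^0.07 − 0.9)/(1.15 − 0.9) = 0.1725/0.2500 = 0.6900

p = 0.6900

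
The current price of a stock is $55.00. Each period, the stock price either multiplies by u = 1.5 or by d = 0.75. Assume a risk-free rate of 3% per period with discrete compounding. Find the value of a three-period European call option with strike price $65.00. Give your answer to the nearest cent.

Risk-neutral probability p = (1 + 0.03 − 0.75)/(1.5 − 0.75) = 0.2800/0.7500 = 0.3733
Terminal stock prices: S_uuu = 185.6, S_uud = 92.81, S_udd = 46.41, S_ddd = 23.2
Terminal payoffs (S − K): max(120.6, 0) = 120.6, max(27.81, 0) = 27.81, max(-18.59, 0) = 0, max(-41.8, 0) = 0
Node uu (S = 123.8): V_uu = 1/1.03·[0.3733·120.6250 + 0.6267·27.8125] = 60.6432
Node ud (S = 61.88): V_ud = 1/1.03·[0.3733·27.8125 + 0.6267·0.0000] = 10.0809
Node dd (S = 30.94): V_dd = 1/1.03·[0.3733·0.0000 + 0.6267·0.0000] = 0.0000
Node u (S = 82.5): V_u = 1/1.03·[0.3733·60.6432 + 0.6267·10.0809] = 28.1141
Node d (S = 41.25): V_d = 1/1.03·[0.3733·10.0809 + 0.6267·0.0000] = 3.6539
Node 0 (S = 55): V_0 = 1/1.03·[0.3733·28.1141 + 0.6267·3.6539] = 12.4133

$12.41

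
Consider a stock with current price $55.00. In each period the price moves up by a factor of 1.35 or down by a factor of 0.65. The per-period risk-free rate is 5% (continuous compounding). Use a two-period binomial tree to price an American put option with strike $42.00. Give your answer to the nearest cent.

Risk-neutral probability p = (e^0.05 − 0.65)/(1.35 − 0.65) = 0.4013/0.7000 = 0.5732
Terminal stock prices: S_uu = 100.2, S_ud = 48.26, S_dd = 23.24
Terminal payoffs (K − S): max(-58.24, 0) = 0, max(-6.263, 0) = 0, max(18.76, 0) = 18.76
Node u (S = 74.25): continuation = e^(−0.05)·[0.5732·0.0000 + 0.4268·0.0000] = 0.0000; exercise value = 0.0000 ≤ continuation, so V_u = 0.0000
Node d (S = 35.75): continuation = e^(−0.05)·[0.5732·0.0000 + 0.4268·18.7625] = 7.6165; exercise value = 6.2500 ≤ continuation, so V_d = 7.6165
Node 0 (S = 55): continuation = e^(−0.05)·[0.5732·0.0000 + 0.4268·7.6165] = 3.0919; exercise value = 0.0000 ≤ continuation, so V_0 = 3.0919

$3.09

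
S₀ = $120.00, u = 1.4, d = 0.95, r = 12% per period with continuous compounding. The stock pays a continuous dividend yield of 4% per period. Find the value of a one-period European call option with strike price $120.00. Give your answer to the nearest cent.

$12.61

Per-period risk-free factor R = e^0.12 = 1.1275; dividend-adjusted growth = e^(0.12−0.04) = 1.0833.
Risk-neutral probability p = (1.0833 − 0.95)/(1.4 − 0.95) = 0.1333/0.4500 = 0.2962
Terminal stock prices: S_u = 168, S_d = 114
Terminal payoffs (S − K): max(48, 0) = 48, max(-6, 0) = 0
Node 0 (S = 120): V_0 = e^(−0.12)·[0.2962·48.0000 + 0.7038·0.0000] = 12.6096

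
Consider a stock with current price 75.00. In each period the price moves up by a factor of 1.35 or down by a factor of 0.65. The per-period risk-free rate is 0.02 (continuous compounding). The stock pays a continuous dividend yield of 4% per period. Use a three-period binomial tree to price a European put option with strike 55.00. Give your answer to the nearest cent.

9.32

Per-period risk-free factor R = e^0.02 = 1.0202; dividend-adjusted growth = e^(0.02−0.04) = 0.9802.
Risk-neutral probability p = (0.9802 − 0.65)/(1.35 − 0.65) = 0.3302/0.7000 = 0.4717
Terminal stock prices: S_uuu = 184.5, S_uud = 88.85, S_udd = 42.78, S_ddd = 20.6
Terminal payoffs (K − S): max(-129.5, 0) = 0, max(-33.85, 0) = 0, max(12.22, 0) = 12.22, max(34.4, 0) = 34.4
Node uu (S = 136.7): V_uu = e^(−0.02)·[0.4717·0.0000 + 0.5283·0.0000] = 0.0000
Node ud (S = 65.81): V_ud = e^(−0.02)·[0.4717·0.0000 + 0.5283·12.2219] = 6.3288
Node dd (S = 31.69): V_dd = e^(−0.02)·[0.4717·12.2219 + 0.5283·34.4031] = 23.4659
Node u (S = 101.2): V_u = e^(−0.02)·[0.4717·0.0000 + 0.5283·6.3288] = 3.2772
Node d (S = 48.75): V_d = e^(−0.02)·[0.4717·6.3288 + 0.5283·23.4659] = 15.0775
Node 0 (S = 75): V_0 = e^(−0.02)·[0.4717·3.2772 + 0.5283·15.0775] = 9.3229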